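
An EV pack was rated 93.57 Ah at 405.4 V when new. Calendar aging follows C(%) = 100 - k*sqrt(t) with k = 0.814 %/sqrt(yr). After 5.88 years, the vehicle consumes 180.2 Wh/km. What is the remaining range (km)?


Step 1: capacity retention = 100 - 0.814 * sqrt(5.88) = 100 - 0.814 * 2.4249 = 98.026%
Step 2: C_now = 93.57 * 98.026/100 = 91.723 Ah
Step 3: E_pack = V * C_now = 405.4 * 91.723 = 37185 Wh
Step 4: range = E_pack / consumption = 37185 / 180.2 = 206.4 km

206.4 km


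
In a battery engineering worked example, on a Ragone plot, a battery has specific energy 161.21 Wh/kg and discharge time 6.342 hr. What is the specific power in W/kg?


P_specific = E / t = 161.21 / 6.342 = 25.42 W/kg

25.42 W/kg


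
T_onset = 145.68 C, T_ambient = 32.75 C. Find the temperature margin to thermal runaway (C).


Safety margin = 145.68 C - 32.75 C = 112.93 C

112.93 C


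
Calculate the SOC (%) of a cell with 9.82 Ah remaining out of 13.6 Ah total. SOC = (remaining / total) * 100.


SOC = (remaining / total) * 100 = (9.82 / 13.6) * 100 = 72.21%

72.21%


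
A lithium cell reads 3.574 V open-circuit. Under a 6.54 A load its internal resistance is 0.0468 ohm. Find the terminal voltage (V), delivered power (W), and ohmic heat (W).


Step 1: V_terminal = OCV - I*R = 3.574 - 6.54 * 0.0468 = 3.2679 V
Step 2: P_out = V_terminal * I = 3.2679 * 6.54 = 21.37 W
Step 3: Q = I^2 * R = 6.54^2 * 0.0468 = 2.002 W

V=3.2679 V, P=21.37 W, Q=2.002 W


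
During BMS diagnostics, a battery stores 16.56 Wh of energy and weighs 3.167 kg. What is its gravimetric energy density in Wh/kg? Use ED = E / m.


Specific energy = 16.56 Wh / 3.167 kg = 5.229 Wh/kg

5.229 Wh/kg


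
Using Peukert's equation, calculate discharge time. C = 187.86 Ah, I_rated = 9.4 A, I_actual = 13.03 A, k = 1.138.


Step 1: t_rated = C / I_rated = 187.86 / 9.4 = 19.985 hr
Step 2: ratio = 9.4 / 13.03 = 0.72141
Step 3: ratio^k = 0.72141^1.138 = 0.68962
Step 4: t = t_rated * ratio^k = 19.985 * 0.68962 = 13.78 hr

13.78 hr


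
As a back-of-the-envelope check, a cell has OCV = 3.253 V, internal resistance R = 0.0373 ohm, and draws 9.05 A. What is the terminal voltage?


V = OCV - I*R = 3.253 - 9.05 * 0.0373 = 2.915 V

2.915 V


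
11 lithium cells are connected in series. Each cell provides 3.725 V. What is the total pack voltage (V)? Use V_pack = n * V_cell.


V_pack = n * V_cell = 11 * 3.725 = 40.975 V

40.975 V


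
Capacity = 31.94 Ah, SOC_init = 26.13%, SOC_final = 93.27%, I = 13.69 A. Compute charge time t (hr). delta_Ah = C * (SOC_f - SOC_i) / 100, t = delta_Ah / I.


Step 1: dSOC = 93.27% - 26.13% = 67.14%
Step 2: delta_Ah = 31.94 * 67.14 / 100 = 21.445 Ah
Step 3: t = 21.445 / 13.69 = 1.566 hr

1.566 hr


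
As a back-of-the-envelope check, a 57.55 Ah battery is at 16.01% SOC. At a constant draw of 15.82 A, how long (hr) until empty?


Step 1: remaining = SOC/100 * C_total = 16.01/100 * 57.55 = 9.2138 Ah
Step 2: t = remaining / I = 9.2138 / 15.82 = 0.5824 hr

0.5824 hr


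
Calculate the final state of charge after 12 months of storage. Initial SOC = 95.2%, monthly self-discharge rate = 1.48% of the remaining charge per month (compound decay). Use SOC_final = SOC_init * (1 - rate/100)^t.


decay = (1 - 1.48/100)^12 = 0.83617
SOC_final = 95.2 * 0.83617 = 79.60%

79.60%


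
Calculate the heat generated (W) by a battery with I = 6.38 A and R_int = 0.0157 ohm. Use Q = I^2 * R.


Q = I^2 * R = 6.38^2 * 0.0157 = 0.6391 W

0.6391 W


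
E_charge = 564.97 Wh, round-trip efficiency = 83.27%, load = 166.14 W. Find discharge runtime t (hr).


Step 1: E_discharge = eta/100 * E_charge = 83.27/100 * 564.97 = 470.45 Wh
Step 2: t = E_discharge / P = 470.45 / 166.14 = 2.832 hr

2.832 hr


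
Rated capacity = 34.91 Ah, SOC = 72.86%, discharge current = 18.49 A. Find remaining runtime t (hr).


Step 1: remaining = SOC/100 * C_total = 72.86/100 * 34.91 = 25.435 Ah
Step 2: t = remaining / I = 25.435 / 18.49 = 1.376 hr

1.376 hr


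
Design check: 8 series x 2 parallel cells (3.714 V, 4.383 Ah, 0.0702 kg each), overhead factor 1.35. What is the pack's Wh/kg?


Step 1: V_pack = 8 * 3.714 = 29.712 V
Step 2: C_pack = 2 * 4.383 = 8.766 Ah
Step 3: E_pack = V_pack * C_pack = 29.712 * 8.766 = 260.46 Wh
Step 4: m_pack = 8 * 2 * 0.0702 * 1.35 = 1.5163 kg
Step 5: ED = E_pack / m_pack = 260.46 / 1.5163 = 171.8 Wh/kg

171.8 Wh/kg


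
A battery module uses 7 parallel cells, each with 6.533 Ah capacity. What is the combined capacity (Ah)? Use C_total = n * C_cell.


Parallel capacities add: 7 * 6.533 Ah = 45.731 Ah

45.731 Ah


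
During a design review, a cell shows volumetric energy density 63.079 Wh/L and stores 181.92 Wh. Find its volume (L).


V = E / ED = 181.92 / 63.079 = 2.884 L

2.884 L


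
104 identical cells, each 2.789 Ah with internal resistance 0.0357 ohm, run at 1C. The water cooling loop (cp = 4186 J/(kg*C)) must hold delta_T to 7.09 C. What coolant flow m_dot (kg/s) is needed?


Step 1: I = 1 * 2.789 = 2.789 A
Step 2: Q_cell = I^2 * R = 2.789^2 * 0.0357 = 0.27769 W
Step 3: Q_total = 104 * 0.27769 = 28.88 W
Step 4: m_dot = Q_total / (cp * dT) = 28.88 / (4186 * 7.09) = 9.731e-04 kg/s

9.731e-04 kg/s


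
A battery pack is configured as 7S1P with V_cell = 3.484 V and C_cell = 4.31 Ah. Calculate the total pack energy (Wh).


E = Ns * Vcell * Np * Ccell = 7 * 3.484 * 1 * 4.31 = 105.1 Wh

105.1 Wh


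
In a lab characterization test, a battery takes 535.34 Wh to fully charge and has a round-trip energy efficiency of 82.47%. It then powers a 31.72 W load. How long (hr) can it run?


Step 1: E_discharge = eta/100 * E_charge = 82.47/100 * 535.34 = 441.49 Wh
Step 2: t = E_discharge / P = 441.49 / 31.72 = 13.92 hr

13.92 hr


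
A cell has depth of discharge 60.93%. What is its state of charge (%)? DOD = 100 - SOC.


SOC = 100 - DOD = 100 - 60.93 = 39.07%

39.07%


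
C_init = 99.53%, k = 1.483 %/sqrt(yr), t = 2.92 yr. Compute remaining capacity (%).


sqrt(t) = sqrt(2.92) = 1.7088
C_final = 99.53 - 1.483 * 1.7088 = 97.00%

97.00%


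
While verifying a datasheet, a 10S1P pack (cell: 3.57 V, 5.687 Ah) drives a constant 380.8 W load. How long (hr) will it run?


Step 1: E_pack = Ns * V_cell * Np * C_cell = 10 * 3.57 * 1 * 5.687 = 203.03 Wh
Step 2: t = E_pack / P = 203.03 / 380.8 = 0.5332 hr

0.5332 hr


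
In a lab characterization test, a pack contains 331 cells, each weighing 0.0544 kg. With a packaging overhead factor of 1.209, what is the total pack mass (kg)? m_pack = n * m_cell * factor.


Cell mass sum = 331 * 0.0544 = 18.006 kg
With overhead 1.209: m_pack = 18.006 * 1.209 = 21.77 kg

21.77 kg


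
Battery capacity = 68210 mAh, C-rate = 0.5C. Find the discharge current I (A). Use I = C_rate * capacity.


Convert: capacity = 68210 mAh = 68.21 Ah
At 0.5C: I = 0.5 * 68.21 Ah = 34.105 A

34.105 A


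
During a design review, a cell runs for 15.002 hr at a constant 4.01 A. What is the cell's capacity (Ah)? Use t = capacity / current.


C = I * t = 4.01 * 15.002 = 60.16 Ah

60.16 Ah


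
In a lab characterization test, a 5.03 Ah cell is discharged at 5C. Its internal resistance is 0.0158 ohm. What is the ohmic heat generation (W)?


Step 1: I = C_rate * capacity = 5 * 5.03 = 25.15 A
Step 2: Q = I^2 * R = 25.15^2 * 0.0158 = 632.52 * 0.0158 = 9.994 W

9.994 W


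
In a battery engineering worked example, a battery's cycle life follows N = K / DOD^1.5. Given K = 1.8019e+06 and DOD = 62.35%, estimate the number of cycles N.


DOD^1.5 = 492.33
N = K / DOD^1.5 = 1.8019e+06 / 492.33 = 3660

3660 cycles


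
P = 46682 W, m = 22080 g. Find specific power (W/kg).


Convert: m = 22080 g = 22.08 kg
Specific power = 46682 W / 22.08 kg = 2114 W/kg

2114 W/kg


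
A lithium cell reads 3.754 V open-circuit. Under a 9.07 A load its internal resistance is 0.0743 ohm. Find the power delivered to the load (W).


Step 1: V_terminal = OCV - I*R = 3.754 - 9.07 * 0.0743 = 3.0801 V
Step 2: P_out = V_terminal * I = 3.0801 * 9.07 = 27.94 W

27.94 W


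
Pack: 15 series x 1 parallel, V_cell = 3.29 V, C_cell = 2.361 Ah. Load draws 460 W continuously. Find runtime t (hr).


Step 1: E_pack = Ns * V_cell * Np * C_cell = 15 * 3.29 * 1 * 2.361 = 116.52 Wh
Step 2: t = E_pack / P = 116.52 / 460 = 0.2533 hr

0.2533 hr


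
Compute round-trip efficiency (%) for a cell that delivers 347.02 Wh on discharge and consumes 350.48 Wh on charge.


eta_e = E_dis / E_chg * 100 = 347.02 / 350.48 * 100 = 99.01%

99.01%


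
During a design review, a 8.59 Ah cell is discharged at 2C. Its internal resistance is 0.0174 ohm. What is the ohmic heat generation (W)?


Step 1: I = C_rate * capacity = 2 * 8.59 = 17.18 A
Step 2: Q = I^2 * R = 17.18^2 * 0.0174 = 295.15 * 0.0174 = 5.136 W

5.136 W


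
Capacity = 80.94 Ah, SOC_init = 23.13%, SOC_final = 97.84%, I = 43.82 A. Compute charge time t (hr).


delta_Ah = 80.94 * (97.84 - 23.13) / 100 = 60.47 Ah
t = delta_Ah / I = 60.47 / 43.82 = 1.380 hr

1.380 hr


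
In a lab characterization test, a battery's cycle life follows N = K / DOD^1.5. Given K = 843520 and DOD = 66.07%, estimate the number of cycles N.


DOD^1.5 = 537.04
N = K / DOD^1.5 = 843520 / 537.04 = 1571

1571 cycles


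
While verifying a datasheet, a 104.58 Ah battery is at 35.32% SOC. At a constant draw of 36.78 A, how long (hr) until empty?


Step 1: remaining = SOC/100 * C_total = 35.32/100 * 104.58 = 36.938 Ah
Step 2: t = remaining / I = 36.938 / 36.78 = 1.004 hr

1.004 hr


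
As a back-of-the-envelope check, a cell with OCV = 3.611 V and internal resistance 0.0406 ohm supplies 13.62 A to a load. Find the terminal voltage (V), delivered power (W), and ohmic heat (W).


Step 1: V_terminal = OCV - I*R = 3.611 - 13.62 * 0.0406 = 3.058 V
Step 2: P_out = V_terminal * I = 3.058 * 13.62 = 41.65 W
Step 3: Q = I^2 * R = 13.62^2 * 0.0406 = 7.531 W

V=3.058 V, P=41.65 W, Q=7.531 W


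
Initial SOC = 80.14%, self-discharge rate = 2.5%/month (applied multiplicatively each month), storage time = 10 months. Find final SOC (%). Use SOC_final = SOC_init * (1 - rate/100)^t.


decay = (1 - 2.5/100)^10 = 0.77633
SOC_final = 80.14 * 0.77633 = 62.22%

62.22%


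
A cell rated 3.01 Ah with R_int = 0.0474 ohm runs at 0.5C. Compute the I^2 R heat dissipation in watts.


Step 1: I = C_rate * capacity = 0.5 * 3.01 = 1.505 A
Step 2: Q = I^2 * R = 1.505^2 * 0.0474 = 2.265 * 0.0474 = 0.1074 W

0.1074 W


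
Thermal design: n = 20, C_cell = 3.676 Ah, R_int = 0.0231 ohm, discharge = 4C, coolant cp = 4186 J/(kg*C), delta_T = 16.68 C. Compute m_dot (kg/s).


Step 1: I = 4 * 3.676 = 14.704 A
Step 2: Q_cell = I^2 * R = 14.704^2 * 0.0231 = 4.9944 W
Step 3: Q_total = 20 * 4.9944 = 99.888 W
Step 4: m_dot = Q_total / (cp * dT) = 99.888 / (4186 * 16.68) = 0.001431 kg/s

0.001431 kg/s


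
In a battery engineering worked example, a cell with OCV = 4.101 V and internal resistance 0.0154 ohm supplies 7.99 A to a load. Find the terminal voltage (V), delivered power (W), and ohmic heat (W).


Step 1: V_terminal = OCV - I*R = 4.101 - 7.99 * 0.0154 = 3.978 V
Step 2: P_out = V_terminal * I = 3.978 * 7.99 = 31.78 W
Step 3: Q = I^2 * R = 7.99^2 * 0.0154 = 0.9831 W

V=3.978 V, P=31.78 W, Q=0.9831 W


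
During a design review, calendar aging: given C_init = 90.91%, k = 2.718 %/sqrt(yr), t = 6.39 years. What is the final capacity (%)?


sqrt(t) = sqrt(6.39) = 2.5278
C_final = 90.91 - 2.718 * 2.5278 = 84.04%

84.04%


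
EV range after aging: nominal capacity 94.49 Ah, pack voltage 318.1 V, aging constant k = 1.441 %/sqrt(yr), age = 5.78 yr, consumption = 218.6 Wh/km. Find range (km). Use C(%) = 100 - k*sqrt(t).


Step 1: capacity retention = 100 - 1.441 * sqrt(5.78) = 100 - 1.441 * 2.4042 = 96.536%
Step 2: C_now = 94.49 * 96.536/100 = 91.217 Ah
Step 3: E_pack = V * C_now = 318.1 * 91.217 = 29016 Wh
Step 4: range = E_pack / consumption = 29016 / 218.6 = 132.7 km

132.7 km


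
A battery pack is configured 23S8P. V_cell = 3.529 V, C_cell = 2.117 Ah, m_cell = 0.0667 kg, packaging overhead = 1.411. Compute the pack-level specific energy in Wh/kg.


Step 1: V_pack = 23 * 3.529 = 81.167 V
Step 2: C_pack = 8 * 2.117 = 16.936 Ah
Step 3: E_pack = V_pack * C_pack = 81.167 * 16.936 = 1374.6 Wh
Step 4: m_pack = 23 * 8 * 0.0667 * 1.411 = 17.317 kg
Step 5: ED = E_pack / m_pack = 1374.6 / 17.317 = 79.38 Wh/kg

79.38 Wh/kg


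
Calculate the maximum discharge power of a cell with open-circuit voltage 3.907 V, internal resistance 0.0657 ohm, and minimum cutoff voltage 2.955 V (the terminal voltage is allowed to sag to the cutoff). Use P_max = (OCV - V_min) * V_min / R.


dV = OCV - V_min = 0.952 V (so I_max = dV / R)
P_max = dV * V_min / R = 0.952 * 2.955 / 0.0657 = 42.82 W

42.82 W


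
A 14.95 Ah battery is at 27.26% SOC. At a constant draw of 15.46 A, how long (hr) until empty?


Step 1: remaining = SOC/100 * C_total = 27.26/100 * 14.95 = 4.0754 Ah
Step 2: t = remaining / I = 4.0754 / 15.46 = 0.2636 hr

0.2636 hr


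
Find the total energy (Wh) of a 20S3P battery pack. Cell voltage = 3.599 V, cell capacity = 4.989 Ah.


V_pack = 20 * 3.599 = 71.98 V
C_pack = 3 * 4.989 = 14.967 Ah
E = V_pack * C_pack = 71.98 * 14.967 = 1077 Wh

1077 Wh


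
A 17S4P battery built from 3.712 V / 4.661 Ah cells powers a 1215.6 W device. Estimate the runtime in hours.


Step 1: E_pack = Ns * V_cell * Np * C_cell = 17 * 3.712 * 4 * 4.661 = 1176.5 Wh
Step 2: t = E_pack / P = 1176.5 / 1215.6 = 0.9678 hr

0.9678 hr


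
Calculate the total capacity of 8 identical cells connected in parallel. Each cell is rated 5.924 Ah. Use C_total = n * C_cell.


Parallel capacities add: 8 * 5.924 Ah = 47.392 Ah

47.392 Ah


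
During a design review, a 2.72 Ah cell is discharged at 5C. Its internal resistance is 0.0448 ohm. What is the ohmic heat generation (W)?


Step 1: I = C_rate * capacity = 5 * 2.72 = 13.6 A
Step 2: Q = I^2 * R = 13.6^2 * 0.0448 = 184.96 * 0.0448 = 8.286 W

8.286 W


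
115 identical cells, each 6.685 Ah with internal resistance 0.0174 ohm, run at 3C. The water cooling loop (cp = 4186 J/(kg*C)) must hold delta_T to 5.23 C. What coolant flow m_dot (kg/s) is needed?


Step 1: I = 3 * 6.685 = 20.055 A
Step 2: Q_cell = I^2 * R = 20.055^2 * 0.0174 = 6.9983 W
Step 3: Q_total = 115 * 6.9983 = 804.8 W
Step 4: m_dot = Q_total / (cp * dT) = 804.8 / (4186 * 5.23) = 0.03676 kg/s

0.03676 kg/s


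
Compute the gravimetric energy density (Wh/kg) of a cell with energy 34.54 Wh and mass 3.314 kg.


ED = E / m = 34.54 / 3.314 = 10.42 Wh/kg

10.42 Wh/kg


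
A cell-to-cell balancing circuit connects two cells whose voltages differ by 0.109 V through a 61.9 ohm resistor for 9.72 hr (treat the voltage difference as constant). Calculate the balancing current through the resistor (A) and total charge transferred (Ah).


First, Ohm's law: I_bal = 0.109 V / 61.9 ohm = 0.0017609 A
Then Q = I * t = 0.0017609 A * 9.72 hr = 0.01712 Ah

I=0.0017609 A, Q=0.01712 Ah


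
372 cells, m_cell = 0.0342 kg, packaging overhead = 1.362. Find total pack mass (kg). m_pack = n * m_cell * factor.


m_pack = n * m_cell * overhead = 372 * 0.0342 * 1.362 = 17.33 kg

17.33 kg


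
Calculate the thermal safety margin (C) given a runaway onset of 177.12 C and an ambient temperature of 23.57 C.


margin = T_onset - T_ambient = 177.12 - 23.57 = 153.55 C

153.55 C


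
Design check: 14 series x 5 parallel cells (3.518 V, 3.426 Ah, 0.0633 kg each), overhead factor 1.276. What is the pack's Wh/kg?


Step 1: V_pack = 14 * 3.518 = 49.252 V
Step 2: C_pack = 5 * 3.426 = 17.13 Ah
Step 3: E_pack = V_pack * C_pack = 49.252 * 17.13 = 843.69 Wh
Step 4: m_pack = 14 * 5 * 0.0633 * 1.276 = 5.654 kg
Step 5: ED = E_pack / m_pack = 843.69 / 5.654 = 149.2 Wh/kg

149.2 Wh/kg


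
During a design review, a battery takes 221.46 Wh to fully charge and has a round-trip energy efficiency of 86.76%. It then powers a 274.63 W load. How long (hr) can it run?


Step 1: E_discharge = eta/100 * E_charge = 86.76/100 * 221.46 = 192.14 Wh
Step 2: t = E_discharge / P = 192.14 / 274.63 = 0.6996 hr

0.6996 hr


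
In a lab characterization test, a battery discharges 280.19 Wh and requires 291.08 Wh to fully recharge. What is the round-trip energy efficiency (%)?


eta_e = E_dis / E_chg * 100 = 280.19 / 291.08 * 100 = 96.26%

96.26%


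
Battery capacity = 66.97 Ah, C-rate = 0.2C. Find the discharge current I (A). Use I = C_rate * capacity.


At 0.2C: I = 0.2 * 66.97 Ah = 13.394 A

13.394 A


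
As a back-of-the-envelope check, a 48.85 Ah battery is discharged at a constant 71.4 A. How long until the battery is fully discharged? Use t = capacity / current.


t = capacity / current = 48.85 / 71.4 = 0.6842 hr

0.6842 hr


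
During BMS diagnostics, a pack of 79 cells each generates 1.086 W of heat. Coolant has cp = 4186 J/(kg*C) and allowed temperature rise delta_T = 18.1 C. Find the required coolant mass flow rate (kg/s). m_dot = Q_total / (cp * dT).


Q_total = 79 * 1.086 = 85.794 W
m_dot = Q_total / (cp * dT) = 85.794 / (4186 * 18.1) = 0.001132 kg/s

0.001132 kg/s


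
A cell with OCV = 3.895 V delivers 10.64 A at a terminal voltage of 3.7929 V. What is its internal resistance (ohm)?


R = (OCV - V) / I = (3.895 - 3.7929) / 10.64 = 0.009596 ohm

0.009596 ohm


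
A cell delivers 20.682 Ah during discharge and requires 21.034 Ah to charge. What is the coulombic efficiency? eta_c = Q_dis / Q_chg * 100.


eta_c = Q_dis / Q_chg * 100 = 20.682 / 21.034 * 100 = 98.33%

98.33%


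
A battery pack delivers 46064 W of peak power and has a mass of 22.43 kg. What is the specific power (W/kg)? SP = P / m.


SP = P / m = 46064 / 22.43 = 2054 W/kg

2054 W/kg


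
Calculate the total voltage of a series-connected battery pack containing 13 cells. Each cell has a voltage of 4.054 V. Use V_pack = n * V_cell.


With 13 cells in series at 4.054 V each, V_pack = 52.702 V

52.702 V


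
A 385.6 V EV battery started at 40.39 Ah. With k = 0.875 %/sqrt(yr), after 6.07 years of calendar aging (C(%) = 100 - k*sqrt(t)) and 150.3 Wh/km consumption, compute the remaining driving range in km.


Step 1: capacity retention = 100 - 0.875 * sqrt(6.07) = 100 - 0.875 * 2.4637 = 97.844%
Step 2: C_now = 40.39 * 97.844/100 = 39.519 Ah
Step 3: E_pack = V * C_now = 385.6 * 39.519 = 15239 Wh
Step 4: range = E_pack / consumption = 15239 / 150.3 = 101.4 km

101.4 km


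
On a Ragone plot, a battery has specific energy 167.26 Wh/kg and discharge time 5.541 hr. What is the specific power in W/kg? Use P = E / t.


Specific power = 167.26 Wh/kg / 5.541 hr = 30.19 W/kg

30.19 W/kg


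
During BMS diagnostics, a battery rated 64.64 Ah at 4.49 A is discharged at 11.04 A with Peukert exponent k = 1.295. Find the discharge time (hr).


Step 1: t_rated = C / I_rated = 64.64 / 4.49 = 14.396 hr
Step 2: ratio = 4.49 / 11.04 = 0.4067
Step 3: ratio^k = 0.4067^1.295 = 0.3119
Step 4: t = t_rated * ratio^k = 14.396 * 0.3119 = 4.490 hr

4.490 hr


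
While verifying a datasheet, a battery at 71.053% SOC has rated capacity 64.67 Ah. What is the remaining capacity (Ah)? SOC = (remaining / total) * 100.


remaining = SOC / 100 * total = 71.053 / 100 * 64.67 = 45.95 Ah

45.95 Ah


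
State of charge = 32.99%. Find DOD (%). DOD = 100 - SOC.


DOD = 100 - SOC = 100 - 32.99 = 67.01%

67.01%


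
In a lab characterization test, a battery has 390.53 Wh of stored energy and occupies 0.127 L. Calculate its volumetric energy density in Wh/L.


ED = E / V = 390.53 / 0.127 = 3075 Wh/L

3075 Wh/L


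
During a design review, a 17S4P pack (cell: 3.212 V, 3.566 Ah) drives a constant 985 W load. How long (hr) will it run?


Step 1: E_pack = Ns * V_cell * Np * C_cell = 17 * 3.212 * 4 * 3.566 = 778.87 Wh
Step 2: t = E_pack / P = 778.87 / 985 = 0.7907 hr

0.7907 hr


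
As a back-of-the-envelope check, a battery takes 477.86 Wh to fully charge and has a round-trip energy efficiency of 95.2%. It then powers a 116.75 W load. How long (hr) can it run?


Step 1: E_discharge = eta/100 * E_charge = 95.2/100 * 477.86 = 454.92 Wh
Step 2: t = E_discharge / P = 454.92 / 116.75 = 3.897 hr

3.897 hr


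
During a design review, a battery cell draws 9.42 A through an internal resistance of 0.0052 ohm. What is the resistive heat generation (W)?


I^2 = 88.736
Q = 88.736 * 0.0052 = 0.4614 W

0.4614 W


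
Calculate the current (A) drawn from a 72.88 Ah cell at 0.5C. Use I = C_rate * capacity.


I = C_rate * capacity = 0.5 * 72.88 = 36.44 A

36.44 A


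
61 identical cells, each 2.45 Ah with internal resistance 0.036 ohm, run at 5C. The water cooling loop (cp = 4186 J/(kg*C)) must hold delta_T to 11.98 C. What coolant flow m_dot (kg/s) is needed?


Step 1: I = 5 * 2.45 = 12.25 A
Step 2: Q_cell = I^2 * R = 12.25^2 * 0.036 = 5.4023 W
Step 3: Q_total = 61 * 5.4023 = 329.54 W
Step 4: m_dot = Q_total / (cp * dT) = 329.54 / (4186 * 11.98) = 0.006571 kg/s

0.006571 kg/s


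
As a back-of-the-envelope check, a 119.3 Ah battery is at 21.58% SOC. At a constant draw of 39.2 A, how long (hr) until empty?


Step 1: remaining = SOC/100 * C_total = 21.58/100 * 119.3 = 25.745 Ah
Step 2: t = remaining / I = 25.745 / 39.2 = 0.6568 hr

0.6568 hr


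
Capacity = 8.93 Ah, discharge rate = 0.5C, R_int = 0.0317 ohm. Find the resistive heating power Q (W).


Step 1: I = C_rate * capacity = 0.5 * 8.93 = 4.465 A
Step 2: Q = I^2 * R = 4.465^2 * 0.0317 = 19.936 * 0.0317 = 0.6320 W

0.6320 W


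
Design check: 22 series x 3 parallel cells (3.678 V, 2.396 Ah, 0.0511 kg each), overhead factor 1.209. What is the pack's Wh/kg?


Step 1: V_pack = 22 * 3.678 = 80.916 V
Step 2: C_pack = 3 * 2.396 = 7.188 Ah
Step 3: E_pack = V_pack * C_pack = 80.916 * 7.188 = 581.62 Wh
Step 4: m_pack = 22 * 3 * 0.0511 * 1.209 = 4.0775 kg
Step 5: ED = E_pack / m_pack = 581.62 / 4.0775 = 142.6 Wh/kg

142.6 Wh/kg


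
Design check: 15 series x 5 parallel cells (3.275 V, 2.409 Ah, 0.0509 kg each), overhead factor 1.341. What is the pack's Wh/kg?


Step 1: V_pack = 15 * 3.275 = 49.125 V
Step 2: C_pack = 5 * 2.409 = 12.045 Ah
Step 3: E_pack = V_pack * C_pack = 49.125 * 12.045 = 591.71 Wh
Step 4: m_pack = 15 * 5 * 0.0509 * 1.341 = 5.1193 kg
Step 5: ED = E_pack / m_pack = 591.71 / 5.1193 = 115.6 Wh/kg

115.6 Wh/kg


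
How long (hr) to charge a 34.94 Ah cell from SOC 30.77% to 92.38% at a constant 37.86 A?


Step 1: dSOC = 92.38% - 30.77% = 61.61%
Step 2: delta_Ah = 34.94 * 61.61 / 100 = 21.527 Ah
Step 3: t = 21.527 / 37.86 = 0.5686 hr

0.5686 hr


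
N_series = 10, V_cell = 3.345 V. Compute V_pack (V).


V_pack = n * V_cell = 10 * 3.345 = 33.45 V

33.45 V


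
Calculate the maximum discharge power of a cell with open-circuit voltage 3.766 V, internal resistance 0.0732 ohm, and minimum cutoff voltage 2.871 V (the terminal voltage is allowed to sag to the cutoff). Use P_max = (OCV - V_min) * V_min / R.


P_max = (OCV - V_min) * V_min / R = (3.766 - 2.871) * 2.871 / 0.0732 = 0.895 * 2.871 / 0.0732 = 35.10 W

35.10 W


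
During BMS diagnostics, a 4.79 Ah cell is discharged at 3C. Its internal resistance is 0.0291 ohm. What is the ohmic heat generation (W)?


Step 1: I = C_rate * capacity = 3 * 4.79 = 14.37 A
Step 2: Q = I^2 * R = 14.37^2 * 0.0291 = 206.5 * 0.0291 = 6.009 W

6.009 W


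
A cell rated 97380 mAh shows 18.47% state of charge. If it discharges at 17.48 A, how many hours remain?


Convert: C_total = 97380 mAh = 97.38 Ah
Step 1: remaining = SOC/100 * C_total = 18.47/100 * 97.38 = 17.986 Ah
Step 2: t = remaining / I = 17.986 / 17.48 = 1.029 hr

1.029 hr


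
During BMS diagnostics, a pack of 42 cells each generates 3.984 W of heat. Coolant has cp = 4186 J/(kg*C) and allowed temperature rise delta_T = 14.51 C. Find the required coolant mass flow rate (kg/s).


Step 1: Total heat Q = 42 * 3.984 W = 167.33 W
Step 2: denom = cp * dT = 4186 * 14.51 = 60739
Step 3: m_dot = 167.33 / 60739 = 0.002755 kg/s

0.002755 kg/s


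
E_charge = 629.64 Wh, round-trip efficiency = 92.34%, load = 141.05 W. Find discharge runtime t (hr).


Step 1: E_discharge = eta/100 * E_charge = 92.34/100 * 629.64 = 581.41 Wh
Step 2: t = E_discharge / P = 581.41 / 141.05 = 4.122 hr

4.122 hr


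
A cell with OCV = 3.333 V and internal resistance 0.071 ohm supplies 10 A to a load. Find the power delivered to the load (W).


Step 1: V_terminal = OCV - I*R = 3.333 - 10 * 0.071 = 2.623 V
Step 2: P_out = V_terminal * I = 2.623 * 10 = 26.23 W

26.23 W


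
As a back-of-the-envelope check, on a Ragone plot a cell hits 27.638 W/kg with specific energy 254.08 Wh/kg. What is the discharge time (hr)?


t = E / P = 254.08 / 27.638 = 9.193 hr

9.193 hr


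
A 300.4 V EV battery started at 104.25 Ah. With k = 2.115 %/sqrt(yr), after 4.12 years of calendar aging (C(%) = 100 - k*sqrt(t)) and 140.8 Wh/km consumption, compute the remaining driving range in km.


Step 1: capacity retention = 100 - 2.115 * sqrt(4.12) = 100 - 2.115 * 2.0298 = 95.707%
Step 2: C_now = 104.25 * 95.707/100 = 99.775 Ah
Step 3: E_pack = V * C_now = 300.4 * 99.775 = 29972 Wh
Step 4: range = E_pack / consumption = 29972 / 140.8 = 212.9 km

212.9 km


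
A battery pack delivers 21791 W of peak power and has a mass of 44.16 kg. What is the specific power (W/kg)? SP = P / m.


SP = P / m = 21791 / 44.16 = 493.5 W/kg

493.5 W/kg


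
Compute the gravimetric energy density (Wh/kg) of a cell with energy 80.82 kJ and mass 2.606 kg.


Convert: E = 80.82 kJ = 22.45 Wh
ED = E / m = 22.45 / 2.606 = 8.615 Wh/kg

8.615 Wh/kg


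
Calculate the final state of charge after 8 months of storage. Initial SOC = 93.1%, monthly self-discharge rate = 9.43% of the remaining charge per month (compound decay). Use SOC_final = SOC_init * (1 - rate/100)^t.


decay = (1 - 9.43/100)^8 = 0.45277
SOC_final = 93.1 * 0.45277 = 42.15%

42.15%


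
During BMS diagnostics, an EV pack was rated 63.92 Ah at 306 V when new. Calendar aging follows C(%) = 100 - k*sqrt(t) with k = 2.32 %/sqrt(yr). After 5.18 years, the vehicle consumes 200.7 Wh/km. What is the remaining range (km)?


Step 1: capacity retention = 100 - 2.32 * sqrt(5.18) = 100 - 2.32 * 2.276 = 94.72%
Step 2: C_now = 63.92 * 94.72/100 = 60.545 Ah
Step 3: E_pack = V * C_now = 306 * 60.545 = 18527 Wh
Step 4: range = E_pack / consumption = 18527 / 200.7 = 92.31 km

92.31 km


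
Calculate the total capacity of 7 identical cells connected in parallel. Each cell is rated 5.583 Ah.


C_total = 7 * 5.583 = 39.081 Ah

39.081 Ah


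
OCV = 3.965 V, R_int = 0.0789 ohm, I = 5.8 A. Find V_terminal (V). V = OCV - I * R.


IR drop = 5.8 * 0.0789 = 0.45762 V
V = 3.965 - 0.45762 = 3.507 V

3.507 V


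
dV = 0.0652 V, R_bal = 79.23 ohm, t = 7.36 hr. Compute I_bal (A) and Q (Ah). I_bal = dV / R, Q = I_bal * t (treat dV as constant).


First, Ohm's law: I_bal = 0.0652 V / 79.23 ohm = 8.2292e-04 A
Then Q = I * t = 8.2292e-04 A * 7.36 hr = 0.006057 Ah

I=8.2292e-04 A, Q=0.006057 Ah


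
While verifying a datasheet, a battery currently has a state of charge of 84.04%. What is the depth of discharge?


DOD = 100 - SOC = 100 - 84.04 = 15.96%

15.96%


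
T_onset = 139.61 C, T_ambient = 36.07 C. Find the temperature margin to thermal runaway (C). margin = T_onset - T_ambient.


Safety margin = 139.61 C - 36.07 C = 103.54 C

103.54 C


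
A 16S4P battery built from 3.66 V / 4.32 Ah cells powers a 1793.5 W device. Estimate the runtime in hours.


Step 1: E_pack = Ns * V_cell * Np * C_cell = 16 * 3.66 * 4 * 4.32 = 1011.9 Wh
Step 2: t = E_pack / P = 1011.9 / 1793.5 = 0.5642 hr

0.5642 hr


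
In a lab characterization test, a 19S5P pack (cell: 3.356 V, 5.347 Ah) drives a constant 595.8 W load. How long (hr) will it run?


Step 1: E_pack = Ns * V_cell * Np * C_cell = 19 * 3.356 * 5 * 5.347 = 1704.7 Wh
Step 2: t = E_pack / P = 1704.7 / 595.8 = 2.861 hr

2.861 hr


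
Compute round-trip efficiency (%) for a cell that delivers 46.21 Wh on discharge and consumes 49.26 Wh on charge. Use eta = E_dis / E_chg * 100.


eta_e = E_dis / E_chg * 100 = 46.21 / 49.26 * 100 = 93.81%

93.81%


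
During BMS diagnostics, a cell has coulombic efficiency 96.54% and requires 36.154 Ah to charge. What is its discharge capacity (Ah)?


Q_dis = eta/100 * Q_chg = 96.54/100 * 36.154 = 34.90 Ah

34.90 Ah


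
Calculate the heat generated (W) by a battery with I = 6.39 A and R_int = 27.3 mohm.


Convert: R = 27.3 mohm = 0.0273 ohm
Q = I^2 * R = 6.39^2 * 0.0273 = 1.115 W

1.115 W


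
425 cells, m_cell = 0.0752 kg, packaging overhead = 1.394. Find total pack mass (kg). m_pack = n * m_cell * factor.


Cell mass sum = 425 * 0.0752 = 31.96 kg
With overhead 1.394: m_pack = 31.96 * 1.394 = 44.55 kg

44.55 kg


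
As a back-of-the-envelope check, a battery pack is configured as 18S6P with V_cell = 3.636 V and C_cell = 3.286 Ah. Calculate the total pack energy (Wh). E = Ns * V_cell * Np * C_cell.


V_pack = 18 * 3.636 = 65.448 V
C_pack = 6 * 3.286 = 19.716 Ah
E = V_pack * C_pack = 65.448 * 19.716 = 1290 Wh

1290 Wh


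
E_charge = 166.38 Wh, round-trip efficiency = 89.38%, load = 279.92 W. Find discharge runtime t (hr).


Step 1: E_discharge = eta/100 * E_charge = 89.38/100 * 166.38 = 148.71 Wh
Step 2: t = E_discharge / P = 148.71 / 279.92 = 0.5313 hr

0.5313 hr


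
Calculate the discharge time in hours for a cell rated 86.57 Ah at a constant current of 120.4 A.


t = capacity / current = 86.57 / 120.4 = 0.7190 hr

0.7190 hr


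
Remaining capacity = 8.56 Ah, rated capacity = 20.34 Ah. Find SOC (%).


SOC = (remaining / total) * 100 = (8.56 / 20.34) * 100 = 42.08%

42.08%


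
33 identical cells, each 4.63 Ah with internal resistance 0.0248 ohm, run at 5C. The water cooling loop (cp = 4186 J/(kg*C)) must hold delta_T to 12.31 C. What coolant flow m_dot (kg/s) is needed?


Step 1: I = 5 * 4.63 = 23.15 A
Step 2: Q_cell = I^2 * R = 23.15^2 * 0.0248 = 13.291 W
Step 3: Q_total = 33 * 13.291 = 438.6 W
Step 4: m_dot = Q_total / (cp * dT) = 438.6 / (4186 * 12.31) = 0.008512 kg/s

0.008512 kg/s


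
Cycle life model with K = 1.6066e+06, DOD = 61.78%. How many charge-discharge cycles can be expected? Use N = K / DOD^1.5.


DOD^1.5 = 485.59
N = K / DOD^1.5 = 1.6066e+06 / 485.59 = 3309

3309 cycles


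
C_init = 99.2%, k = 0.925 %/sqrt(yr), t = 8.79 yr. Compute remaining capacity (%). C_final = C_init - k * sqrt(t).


Step 1: sqrt(8.79 yr) = 2.9648
Step 2: drop = 0.925 * 2.9648 = 2.7424
Step 3: C_final = 99.2 - 2.7424 = 96.46%

96.46%


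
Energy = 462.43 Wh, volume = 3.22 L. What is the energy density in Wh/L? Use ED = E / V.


ED = E / V = 462.43 / 3.22 = 143.6 Wh/L

143.6 Wh/L


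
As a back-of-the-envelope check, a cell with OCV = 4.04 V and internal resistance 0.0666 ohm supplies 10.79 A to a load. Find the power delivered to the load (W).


Step 1: V_terminal = OCV - I*R = 4.04 - 10.79 * 0.0666 = 3.3214 V
Step 2: P_out = V_terminal * I = 3.3214 * 10.79 = 35.84 W

35.84 W


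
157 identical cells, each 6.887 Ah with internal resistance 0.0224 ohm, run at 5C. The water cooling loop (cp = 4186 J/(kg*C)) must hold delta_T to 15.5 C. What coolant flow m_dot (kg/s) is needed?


Step 1: I = 5 * 6.887 = 34.435 A
Step 2: Q_cell = I^2 * R = 34.435^2 * 0.0224 = 26.561 W
Step 3: Q_total = 157 * 26.561 = 4170.1 W
Step 4: m_dot = Q_total / (cp * dT) = 4170.1 / (4186 * 15.5) = 0.06427 kg/s

0.06427 kg/s


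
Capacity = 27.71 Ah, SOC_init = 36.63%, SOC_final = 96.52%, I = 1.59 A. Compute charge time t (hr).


Step 1: dSOC = 96.52% - 36.63% = 59.89%
Step 2: delta_Ah = 27.71 * 59.89 / 100 = 16.596 Ah
Step 3: t = 16.596 / 1.59 = 10.44 hr

10.44 hr


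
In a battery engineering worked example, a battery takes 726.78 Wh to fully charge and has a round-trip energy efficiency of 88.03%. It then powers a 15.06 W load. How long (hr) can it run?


Step 1: E_discharge = eta/100 * E_charge = 88.03/100 * 726.78 = 639.78 Wh
Step 2: t = E_discharge / P = 639.78 / 15.06 = 42.48 hr

42.48 hr


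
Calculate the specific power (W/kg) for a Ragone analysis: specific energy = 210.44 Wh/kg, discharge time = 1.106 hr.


Specific power = 210.44 Wh/kg / 1.106 hr = 190.3 W/kg

190.3 W/kg


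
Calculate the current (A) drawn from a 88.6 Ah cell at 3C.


At 3C: I = 3 * 88.6 Ah = 265.8 A

265.8 A


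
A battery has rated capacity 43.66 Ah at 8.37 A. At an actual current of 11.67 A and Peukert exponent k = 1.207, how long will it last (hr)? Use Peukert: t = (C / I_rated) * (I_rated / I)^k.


t_rated = C / I_rated = 43.66 / 8.37 = 5.2162 hr
(I_rated/I)^k = (0.71722)^1.207 = 0.66953
t = t_rated * (I_rated/I)^k = 5.2162 * 0.66953 = 3.492 hr

3.492 hr


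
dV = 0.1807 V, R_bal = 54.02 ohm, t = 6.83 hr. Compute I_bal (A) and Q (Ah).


I_bal = dV / R = 0.1807 / 54.02 = 0.0033451 A
Q = I_bal * t = 0.0033451 * 6.83 = 0.02285 Ah

I=0.0033451 A, Q=0.02285 Ah


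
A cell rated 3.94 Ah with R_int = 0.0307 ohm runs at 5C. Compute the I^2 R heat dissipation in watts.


Step 1: I = C_rate * capacity = 5 * 3.94 = 19.7 A
Step 2: Q = I^2 * R = 19.7^2 * 0.0307 = 388.09 * 0.0307 = 11.91 W

11.91 W


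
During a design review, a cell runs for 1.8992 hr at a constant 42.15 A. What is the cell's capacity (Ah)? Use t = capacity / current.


C = I * t = 42.15 * 1.8992 = 80.05 Ah

80.05 Ah


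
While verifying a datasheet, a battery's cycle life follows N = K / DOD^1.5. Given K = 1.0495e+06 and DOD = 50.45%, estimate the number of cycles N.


DOD^1.5 = 358.34
N = K / DOD^1.5 = 1.0495e+06 / 358.34 = 2929

2929 cycles


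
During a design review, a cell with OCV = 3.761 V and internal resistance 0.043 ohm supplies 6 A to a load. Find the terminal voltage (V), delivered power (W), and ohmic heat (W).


Step 1: V_terminal = OCV - I*R = 3.761 - 6 * 0.043 = 3.503 V
Step 2: P_out = V_terminal * I = 3.503 * 6 = 21.02 W
Step 3: Q = I^2 * R = 6^2 * 0.043 = 1.548 W

V=3.503 V, P=21.02 W, Q=1.548 W


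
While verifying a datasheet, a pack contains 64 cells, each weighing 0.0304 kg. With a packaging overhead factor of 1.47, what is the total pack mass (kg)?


m_pack = n * m_cell * overhead = 64 * 0.0304 * 1.47 = 2.860 kg

2.860 kg


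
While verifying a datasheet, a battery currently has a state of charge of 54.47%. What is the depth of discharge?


Complement of SOC: DOD = 100% - 54.47% = 45.53%

45.53%


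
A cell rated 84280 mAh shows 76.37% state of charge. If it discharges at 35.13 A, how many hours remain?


Convert: C_total = 84280 mAh = 84.28 Ah
Step 1: remaining = SOC/100 * C_total = 76.37/100 * 84.28 = 64.365 Ah
Step 2: t = remaining / I = 64.365 / 35.13 = 1.832 hr

1.832 hr


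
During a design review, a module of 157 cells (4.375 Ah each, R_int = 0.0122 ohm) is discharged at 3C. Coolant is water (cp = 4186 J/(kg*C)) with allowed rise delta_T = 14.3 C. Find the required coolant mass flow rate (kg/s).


Step 1: I = 3 * 4.375 = 13.125 A
Step 2: Q_cell = I^2 * R = 13.125^2 * 0.0122 = 2.1016 W
Step 3: Q_total = 157 * 2.1016 = 329.95 W
Step 4: m_dot = Q_total / (cp * dT) = 329.95 / (4186 * 14.3) = 0.005512 kg/s

0.005512 kg/s


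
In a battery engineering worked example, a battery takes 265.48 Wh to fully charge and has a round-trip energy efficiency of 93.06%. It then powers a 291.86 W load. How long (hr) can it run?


Step 1: E_discharge = eta/100 * E_charge = 93.06/100 * 265.48 = 247.06 Wh
Step 2: t = E_discharge / P = 247.06 / 291.86 = 0.8465 hr

0.8465 hr


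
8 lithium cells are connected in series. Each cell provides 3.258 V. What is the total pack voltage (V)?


V_pack = n * V_cell = 8 * 3.258 = 26.064 V

26.064 V


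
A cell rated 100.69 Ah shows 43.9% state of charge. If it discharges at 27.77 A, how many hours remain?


Step 1: remaining = SOC/100 * C_total = 43.9/100 * 100.69 = 44.203 Ah
Step 2: t = remaining / I = 44.203 / 27.77 = 1.592 hr

1.592 hr


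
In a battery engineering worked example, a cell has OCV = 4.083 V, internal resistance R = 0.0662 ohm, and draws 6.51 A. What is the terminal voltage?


IR drop = 6.51 * 0.0662 = 0.43096 V
V = 4.083 - 0.43096 = 3.652 V

3.652 V


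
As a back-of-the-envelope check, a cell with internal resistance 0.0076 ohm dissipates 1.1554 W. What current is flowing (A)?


I = sqrt(Q / R) = sqrt(1.1554 / 0.0076) = sqrt(152.03) = 12.33 A

12.33 A


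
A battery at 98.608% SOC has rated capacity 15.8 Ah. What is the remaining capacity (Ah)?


remaining = SOC / 100 * total = 98.608 / 100 * 15.8 = 15.58 Ah

15.58 Ah


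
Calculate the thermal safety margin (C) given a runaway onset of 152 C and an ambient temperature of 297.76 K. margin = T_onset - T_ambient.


Convert: T_ambient = 297.76 K = 24.61 C
margin = 152 - 24.61 = 127.39 C

127.39 C


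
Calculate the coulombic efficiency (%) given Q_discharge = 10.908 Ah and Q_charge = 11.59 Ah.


Coulombic efficiency = 10.908/11.59 * 100% = 94.12%

94.12%


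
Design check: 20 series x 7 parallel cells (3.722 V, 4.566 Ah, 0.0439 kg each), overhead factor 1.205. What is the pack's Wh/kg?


Step 1: V_pack = 20 * 3.722 = 74.44 V
Step 2: C_pack = 7 * 4.566 = 31.962 Ah
Step 3: E_pack = V_pack * C_pack = 74.44 * 31.962 = 2379.3 Wh
Step 4: m_pack = 20 * 7 * 0.0439 * 1.205 = 7.4059 kg
Step 5: ED = E_pack / m_pack = 2379.3 / 7.4059 = 321.3 Wh/kg

321.3 Wh/kg


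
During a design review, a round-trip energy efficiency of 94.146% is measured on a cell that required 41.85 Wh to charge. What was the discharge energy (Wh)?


E_dis = eta/100 * E_chg = 94.146/100 * 41.85 = 39.40 Wh

39.40 Wh


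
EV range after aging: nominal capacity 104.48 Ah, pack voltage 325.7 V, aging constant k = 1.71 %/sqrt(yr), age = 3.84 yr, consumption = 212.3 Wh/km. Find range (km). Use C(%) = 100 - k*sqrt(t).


Step 1: capacity retention = 100 - 1.71 * sqrt(3.84) = 100 - 1.71 * 1.9596 = 96.649%
Step 2: C_now = 104.48 * 96.649/100 = 100.98 Ah
Step 3: E_pack = V * C_now = 325.7 * 100.98 = 32889 Wh
Step 4: range = E_pack / consumption = 32889 / 212.3 = 154.9 km

154.9 km


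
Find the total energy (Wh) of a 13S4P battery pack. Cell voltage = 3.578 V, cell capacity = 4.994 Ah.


V_pack = 13 * 3.578 = 46.514 V
C_pack = 4 * 4.994 = 19.976 Ah
E = V_pack * C_pack = 46.514 * 19.976 = 929.2 Wh

929.2 Wh


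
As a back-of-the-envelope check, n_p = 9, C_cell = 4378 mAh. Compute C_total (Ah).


Convert: C_cell = 4378 mAh = 4.378 Ah
C_total = 9 * 4.378 = 39.402 Ah

39.402 Ah


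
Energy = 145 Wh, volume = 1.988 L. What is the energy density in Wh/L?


ED = E / V = 145 / 1.988 = 72.94 Wh/L

72.94 Wh/L


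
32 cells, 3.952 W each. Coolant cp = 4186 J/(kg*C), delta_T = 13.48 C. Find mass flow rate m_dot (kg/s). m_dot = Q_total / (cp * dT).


Step 1: Total heat Q = 32 * 3.952 W = 126.46 W
Step 2: denom = cp * dT = 4186 * 13.48 = 56427
Step 3: m_dot = 126.46 / 56427 = 0.002241 kg/s

0.002241 kg/s


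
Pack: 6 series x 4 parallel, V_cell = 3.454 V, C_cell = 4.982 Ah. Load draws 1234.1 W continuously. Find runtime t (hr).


Step 1: E_pack = Ns * V_cell * Np * C_cell = 6 * 3.454 * 4 * 4.982 = 412.99 Wh
Step 2: t = E_pack / P = 412.99 / 1234.1 = 0.3346 hr

0.3346 hr


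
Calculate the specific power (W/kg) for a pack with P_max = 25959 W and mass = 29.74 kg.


Specific power = 25959 W / 29.74 kg = 872.9 W/kg

872.9 W/kg


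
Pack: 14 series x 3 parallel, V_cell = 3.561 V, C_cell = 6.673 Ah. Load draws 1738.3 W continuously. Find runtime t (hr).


Step 1: E_pack = Ns * V_cell * Np * C_cell = 14 * 3.561 * 3 * 6.673 = 998.03 Wh
Step 2: t = E_pack / P = 998.03 / 1738.3 = 0.5741 hr

0.5741 hr


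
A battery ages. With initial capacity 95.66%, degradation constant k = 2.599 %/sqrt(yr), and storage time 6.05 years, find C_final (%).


sqrt(t) = sqrt(6.05) = 2.4597
C_final = 95.66 - 2.599 * 2.4597 = 89.27%

89.27%
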